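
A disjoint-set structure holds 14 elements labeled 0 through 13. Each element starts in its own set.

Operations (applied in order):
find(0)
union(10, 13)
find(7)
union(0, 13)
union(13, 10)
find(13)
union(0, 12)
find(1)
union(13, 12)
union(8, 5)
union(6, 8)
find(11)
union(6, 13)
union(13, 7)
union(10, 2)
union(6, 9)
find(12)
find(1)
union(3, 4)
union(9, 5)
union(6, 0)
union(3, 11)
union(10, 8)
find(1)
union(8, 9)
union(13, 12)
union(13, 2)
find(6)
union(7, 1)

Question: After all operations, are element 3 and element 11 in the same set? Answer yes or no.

Step 1: find(0) -> no change; set of 0 is {0}
Step 2: union(10, 13) -> merged; set of 10 now {10, 13}
Step 3: find(7) -> no change; set of 7 is {7}
Step 4: union(0, 13) -> merged; set of 0 now {0, 10, 13}
Step 5: union(13, 10) -> already same set; set of 13 now {0, 10, 13}
Step 6: find(13) -> no change; set of 13 is {0, 10, 13}
Step 7: union(0, 12) -> merged; set of 0 now {0, 10, 12, 13}
Step 8: find(1) -> no change; set of 1 is {1}
Step 9: union(13, 12) -> already same set; set of 13 now {0, 10, 12, 13}
Step 10: union(8, 5) -> merged; set of 8 now {5, 8}
Step 11: union(6, 8) -> merged; set of 6 now {5, 6, 8}
Step 12: find(11) -> no change; set of 11 is {11}
Step 13: union(6, 13) -> merged; set of 6 now {0, 5, 6, 8, 10, 12, 13}
Step 14: union(13, 7) -> merged; set of 13 now {0, 5, 6, 7, 8, 10, 12, 13}
Step 15: union(10, 2) -> merged; set of 10 now {0, 2, 5, 6, 7, 8, 10, 12, 13}
Step 16: union(6, 9) -> merged; set of 6 now {0, 2, 5, 6, 7, 8, 9, 10, 12, 13}
Step 17: find(12) -> no change; set of 12 is {0, 2, 5, 6, 7, 8, 9, 10, 12, 13}
Step 18: find(1) -> no change; set of 1 is {1}
Step 19: union(3, 4) -> merged; set of 3 now {3, 4}
Step 20: union(9, 5) -> already same set; set of 9 now {0, 2, 5, 6, 7, 8, 9, 10, 12, 13}
Step 21: union(6, 0) -> already same set; set of 6 now {0, 2, 5, 6, 7, 8, 9, 10, 12, 13}
Step 22: union(3, 11) -> merged; set of 3 now {3, 4, 11}
Step 23: union(10, 8) -> already same set; set of 10 now {0, 2, 5, 6, 7, 8, 9, 10, 12, 13}
Step 24: find(1) -> no change; set of 1 is {1}
Step 25: union(8, 9) -> already same set; set of 8 now {0, 2, 5, 6, 7, 8, 9, 10, 12, 13}
Step 26: union(13, 12) -> already same set; set of 13 now {0, 2, 5, 6, 7, 8, 9, 10, 12, 13}
Step 27: union(13, 2) -> already same set; set of 13 now {0, 2, 5, 6, 7, 8, 9, 10, 12, 13}
Step 28: find(6) -> no change; set of 6 is {0, 2, 5, 6, 7, 8, 9, 10, 12, 13}
Step 29: union(7, 1) -> merged; set of 7 now {0, 1, 2, 5, 6, 7, 8, 9, 10, 12, 13}
Set of 3: {3, 4, 11}; 11 is a member.

Answer: yes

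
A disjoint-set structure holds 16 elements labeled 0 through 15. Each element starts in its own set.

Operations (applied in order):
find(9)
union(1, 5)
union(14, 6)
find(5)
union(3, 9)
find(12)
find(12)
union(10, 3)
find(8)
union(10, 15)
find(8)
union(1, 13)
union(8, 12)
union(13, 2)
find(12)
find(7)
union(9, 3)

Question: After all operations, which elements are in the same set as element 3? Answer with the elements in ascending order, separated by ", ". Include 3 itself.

Answer: 3, 9, 10, 15

Derivation:
Step 1: find(9) -> no change; set of 9 is {9}
Step 2: union(1, 5) -> merged; set of 1 now {1, 5}
Step 3: union(14, 6) -> merged; set of 14 now {6, 14}
Step 4: find(5) -> no change; set of 5 is {1, 5}
Step 5: union(3, 9) -> merged; set of 3 now {3, 9}
Step 6: find(12) -> no change; set of 12 is {12}
Step 7: find(12) -> no change; set of 12 is {12}
Step 8: union(10, 3) -> merged; set of 10 now {3, 9, 10}
Step 9: find(8) -> no change; set of 8 is {8}
Step 10: union(10, 15) -> merged; set of 10 now {3, 9, 10, 15}
Step 11: find(8) -> no change; set of 8 is {8}
Step 12: union(1, 13) -> merged; set of 1 now {1, 5, 13}
Step 13: union(8, 12) -> merged; set of 8 now {8, 12}
Step 14: union(13, 2) -> merged; set of 13 now {1, 2, 5, 13}
Step 15: find(12) -> no change; set of 12 is {8, 12}
Step 16: find(7) -> no change; set of 7 is {7}
Step 17: union(9, 3) -> already same set; set of 9 now {3, 9, 10, 15}
Component of 3: {3, 9, 10, 15}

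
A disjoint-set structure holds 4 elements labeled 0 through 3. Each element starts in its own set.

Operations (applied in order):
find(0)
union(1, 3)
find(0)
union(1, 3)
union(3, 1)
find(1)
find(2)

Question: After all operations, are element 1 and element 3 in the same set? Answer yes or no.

Answer: yes

Derivation:
Step 1: find(0) -> no change; set of 0 is {0}
Step 2: union(1, 3) -> merged; set of 1 now {1, 3}
Step 3: find(0) -> no change; set of 0 is {0}
Step 4: union(1, 3) -> already same set; set of 1 now {1, 3}
Step 5: union(3, 1) -> already same set; set of 3 now {1, 3}
Step 6: find(1) -> no change; set of 1 is {1, 3}
Step 7: find(2) -> no change; set of 2 is {2}
Set of 1: {1, 3}; 3 is a member.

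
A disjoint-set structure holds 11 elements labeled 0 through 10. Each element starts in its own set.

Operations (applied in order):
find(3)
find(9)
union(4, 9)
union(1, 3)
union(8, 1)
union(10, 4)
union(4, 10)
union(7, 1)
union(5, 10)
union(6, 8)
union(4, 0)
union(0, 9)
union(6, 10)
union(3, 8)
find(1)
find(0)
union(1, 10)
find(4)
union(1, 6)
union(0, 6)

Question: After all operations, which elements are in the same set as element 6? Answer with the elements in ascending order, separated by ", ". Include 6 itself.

Answer: 0, 1, 3, 4, 5, 6, 7, 8, 9, 10

Derivation:
Step 1: find(3) -> no change; set of 3 is {3}
Step 2: find(9) -> no change; set of 9 is {9}
Step 3: union(4, 9) -> merged; set of 4 now {4, 9}
Step 4: union(1, 3) -> merged; set of 1 now {1, 3}
Step 5: union(8, 1) -> merged; set of 8 now {1, 3, 8}
Step 6: union(10, 4) -> merged; set of 10 now {4, 9, 10}
Step 7: union(4, 10) -> already same set; set of 4 now {4, 9, 10}
Step 8: union(7, 1) -> merged; set of 7 now {1, 3, 7, 8}
Step 9: union(5, 10) -> merged; set of 5 now {4, 5, 9, 10}
Step 10: union(6, 8) -> merged; set of 6 now {1, 3, 6, 7, 8}
Step 11: union(4, 0) -> merged; set of 4 now {0, 4, 5, 9, 10}
Step 12: union(0, 9) -> already same set; set of 0 now {0, 4, 5, 9, 10}
Step 13: union(6, 10) -> merged; set of 6 now {0, 1, 3, 4, 5, 6, 7, 8, 9, 10}
Step 14: union(3, 8) -> already same set; set of 3 now {0, 1, 3, 4, 5, 6, 7, 8, 9, 10}
Step 15: find(1) -> no change; set of 1 is {0, 1, 3, 4, 5, 6, 7, 8, 9, 10}
Step 16: find(0) -> no change; set of 0 is {0, 1, 3, 4, 5, 6, 7, 8, 9, 10}
Step 17: union(1, 10) -> already same set; set of 1 now {0, 1, 3, 4, 5, 6, 7, 8, 9, 10}
Step 18: find(4) -> no change; set of 4 is {0, 1, 3, 4, 5, 6, 7, 8, 9, 10}
Step 19: union(1, 6) -> already same set; set of 1 now {0, 1, 3, 4, 5, 6, 7, 8, 9, 10}
Step 20: union(0, 6) -> already same set; set of 0 now {0, 1, 3, 4, 5, 6, 7, 8, 9, 10}
Component of 6: {0, 1, 3, 4, 5, 6, 7, 8, 9, 10}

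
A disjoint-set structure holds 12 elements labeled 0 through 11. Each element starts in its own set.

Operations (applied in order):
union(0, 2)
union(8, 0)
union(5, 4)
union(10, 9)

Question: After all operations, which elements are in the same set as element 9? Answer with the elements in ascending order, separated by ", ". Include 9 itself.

Answer: 9, 10

Derivation:
Step 1: union(0, 2) -> merged; set of 0 now {0, 2}
Step 2: union(8, 0) -> merged; set of 8 now {0, 2, 8}
Step 3: union(5, 4) -> merged; set of 5 now {4, 5}
Step 4: union(10, 9) -> merged; set of 10 now {9, 10}
Component of 9: {9, 10}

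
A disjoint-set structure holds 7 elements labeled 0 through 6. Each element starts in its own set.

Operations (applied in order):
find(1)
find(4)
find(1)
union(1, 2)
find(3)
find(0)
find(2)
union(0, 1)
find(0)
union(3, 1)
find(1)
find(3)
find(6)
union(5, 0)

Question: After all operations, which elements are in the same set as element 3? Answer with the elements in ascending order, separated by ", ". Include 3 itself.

Answer: 0, 1, 2, 3, 5

Derivation:
Step 1: find(1) -> no change; set of 1 is {1}
Step 2: find(4) -> no change; set of 4 is {4}
Step 3: find(1) -> no change; set of 1 is {1}
Step 4: union(1, 2) -> merged; set of 1 now {1, 2}
Step 5: find(3) -> no change; set of 3 is {3}
Step 6: find(0) -> no change; set of 0 is {0}
Step 7: find(2) -> no change; set of 2 is {1, 2}
Step 8: union(0, 1) -> merged; set of 0 now {0, 1, 2}
Step 9: find(0) -> no change; set of 0 is {0, 1, 2}
Step 10: union(3, 1) -> merged; set of 3 now {0, 1, 2, 3}
Step 11: find(1) -> no change; set of 1 is {0, 1, 2, 3}
Step 12: find(3) -> no change; set of 3 is {0, 1, 2, 3}
Step 13: find(6) -> no change; set of 6 is {6}
Step 14: union(5, 0) -> merged; set of 5 now {0, 1, 2, 3, 5}
Component of 3: {0, 1, 2, 3, 5}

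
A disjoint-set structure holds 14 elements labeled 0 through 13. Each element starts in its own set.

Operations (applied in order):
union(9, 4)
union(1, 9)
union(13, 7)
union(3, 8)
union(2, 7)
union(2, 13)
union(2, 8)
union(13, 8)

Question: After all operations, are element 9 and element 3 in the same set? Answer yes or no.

Answer: no

Derivation:
Step 1: union(9, 4) -> merged; set of 9 now {4, 9}
Step 2: union(1, 9) -> merged; set of 1 now {1, 4, 9}
Step 3: union(13, 7) -> merged; set of 13 now {7, 13}
Step 4: union(3, 8) -> merged; set of 3 now {3, 8}
Step 5: union(2, 7) -> merged; set of 2 now {2, 7, 13}
Step 6: union(2, 13) -> already same set; set of 2 now {2, 7, 13}
Step 7: union(2, 8) -> merged; set of 2 now {2, 3, 7, 8, 13}
Step 8: union(13, 8) -> already same set; set of 13 now {2, 3, 7, 8, 13}
Set of 9: {1, 4, 9}; 3 is not a member.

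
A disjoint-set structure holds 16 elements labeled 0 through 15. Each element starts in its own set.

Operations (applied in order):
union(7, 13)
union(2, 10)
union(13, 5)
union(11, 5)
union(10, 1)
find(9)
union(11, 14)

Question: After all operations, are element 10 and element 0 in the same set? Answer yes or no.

Answer: no

Derivation:
Step 1: union(7, 13) -> merged; set of 7 now {7, 13}
Step 2: union(2, 10) -> merged; set of 2 now {2, 10}
Step 3: union(13, 5) -> merged; set of 13 now {5, 7, 13}
Step 4: union(11, 5) -> merged; set of 11 now {5, 7, 11, 13}
Step 5: union(10, 1) -> merged; set of 10 now {1, 2, 10}
Step 6: find(9) -> no change; set of 9 is {9}
Step 7: union(11, 14) -> merged; set of 11 now {5, 7, 11, 13, 14}
Set of 10: {1, 2, 10}; 0 is not a member.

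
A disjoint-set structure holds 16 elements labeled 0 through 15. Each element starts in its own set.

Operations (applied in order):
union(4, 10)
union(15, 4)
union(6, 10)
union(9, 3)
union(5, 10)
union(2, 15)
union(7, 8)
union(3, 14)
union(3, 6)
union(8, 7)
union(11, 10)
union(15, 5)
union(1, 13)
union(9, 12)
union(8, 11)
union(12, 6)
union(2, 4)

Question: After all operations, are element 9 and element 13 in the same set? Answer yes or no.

Step 1: union(4, 10) -> merged; set of 4 now {4, 10}
Step 2: union(15, 4) -> merged; set of 15 now {4, 10, 15}
Step 3: union(6, 10) -> merged; set of 6 now {4, 6, 10, 15}
Step 4: union(9, 3) -> merged; set of 9 now {3, 9}
Step 5: union(5, 10) -> merged; set of 5 now {4, 5, 6, 10, 15}
Step 6: union(2, 15) -> merged; set of 2 now {2, 4, 5, 6, 10, 15}
Step 7: union(7, 8) -> merged; set of 7 now {7, 8}
Step 8: union(3, 14) -> merged; set of 3 now {3, 9, 14}
Step 9: union(3, 6) -> merged; set of 3 now {2, 3, 4, 5, 6, 9, 10, 14, 15}
Step 10: union(8, 7) -> already same set; set of 8 now {7, 8}
Step 11: union(11, 10) -> merged; set of 11 now {2, 3, 4, 5, 6, 9, 10, 11, 14, 15}
Step 12: union(15, 5) -> already same set; set of 15 now {2, 3, 4, 5, 6, 9, 10, 11, 14, 15}
Step 13: union(1, 13) -> merged; set of 1 now {1, 13}
Step 14: union(9, 12) -> merged; set of 9 now {2, 3, 4, 5, 6, 9, 10, 11, 12, 14, 15}
Step 15: union(8, 11) -> merged; set of 8 now {2, 3, 4, 5, 6, 7, 8, 9, 10, 11, 12, 14, 15}
Step 16: union(12, 6) -> already same set; set of 12 now {2, 3, 4, 5, 6, 7, 8, 9, 10, 11, 12, 14, 15}
Step 17: union(2, 4) -> already same set; set of 2 now {2, 3, 4, 5, 6, 7, 8, 9, 10, 11, 12, 14, 15}
Set of 9: {2, 3, 4, 5, 6, 7, 8, 9, 10, 11, 12, 14, 15}; 13 is not a member.

Answer: no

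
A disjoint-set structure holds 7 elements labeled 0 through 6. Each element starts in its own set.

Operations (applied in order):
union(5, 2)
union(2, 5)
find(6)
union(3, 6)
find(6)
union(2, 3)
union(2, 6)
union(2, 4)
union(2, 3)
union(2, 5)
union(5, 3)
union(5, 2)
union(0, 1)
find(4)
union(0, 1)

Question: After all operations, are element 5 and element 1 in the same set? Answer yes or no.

Step 1: union(5, 2) -> merged; set of 5 now {2, 5}
Step 2: union(2, 5) -> already same set; set of 2 now {2, 5}
Step 3: find(6) -> no change; set of 6 is {6}
Step 4: union(3, 6) -> merged; set of 3 now {3, 6}
Step 5: find(6) -> no change; set of 6 is {3, 6}
Step 6: union(2, 3) -> merged; set of 2 now {2, 3, 5, 6}
Step 7: union(2, 6) -> already same set; set of 2 now {2, 3, 5, 6}
Step 8: union(2, 4) -> merged; set of 2 now {2, 3, 4, 5, 6}
Step 9: union(2, 3) -> already same set; set of 2 now {2, 3, 4, 5, 6}
Step 10: union(2, 5) -> already same set; set of 2 now {2, 3, 4, 5, 6}
Step 11: union(5, 3) -> already same set; set of 5 now {2, 3, 4, 5, 6}
Step 12: union(5, 2) -> already same set; set of 5 now {2, 3, 4, 5, 6}
Step 13: union(0, 1) -> merged; set of 0 now {0, 1}
Step 14: find(4) -> no change; set of 4 is {2, 3, 4, 5, 6}
Step 15: union(0, 1) -> already same set; set of 0 now {0, 1}
Set of 5: {2, 3, 4, 5, 6}; 1 is not a member.

Answer: no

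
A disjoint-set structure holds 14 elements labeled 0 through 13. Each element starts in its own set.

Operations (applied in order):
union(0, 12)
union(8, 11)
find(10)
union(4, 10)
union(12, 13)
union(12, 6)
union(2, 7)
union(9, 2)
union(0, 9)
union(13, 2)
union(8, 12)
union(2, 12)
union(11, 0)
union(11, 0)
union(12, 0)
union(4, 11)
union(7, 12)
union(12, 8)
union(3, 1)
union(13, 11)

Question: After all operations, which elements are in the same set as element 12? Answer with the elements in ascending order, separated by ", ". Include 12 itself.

Step 1: union(0, 12) -> merged; set of 0 now {0, 12}
Step 2: union(8, 11) -> merged; set of 8 now {8, 11}
Step 3: find(10) -> no change; set of 10 is {10}
Step 4: union(4, 10) -> merged; set of 4 now {4, 10}
Step 5: union(12, 13) -> merged; set of 12 now {0, 12, 13}
Step 6: union(12, 6) -> merged; set of 12 now {0, 6, 12, 13}
Step 7: union(2, 7) -> merged; set of 2 now {2, 7}
Step 8: union(9, 2) -> merged; set of 9 now {2, 7, 9}
Step 9: union(0, 9) -> merged; set of 0 now {0, 2, 6, 7, 9, 12, 13}
Step 10: union(13, 2) -> already same set; set of 13 now {0, 2, 6, 7, 9, 12, 13}
Step 11: union(8, 12) -> merged; set of 8 now {0, 2, 6, 7, 8, 9, 11, 12, 13}
Step 12: union(2, 12) -> already same set; set of 2 now {0, 2, 6, 7, 8, 9, 11, 12, 13}
Step 13: union(11, 0) -> already same set; set of 11 now {0, 2, 6, 7, 8, 9, 11, 12, 13}
Step 14: union(11, 0) -> already same set; set of 11 now {0, 2, 6, 7, 8, 9, 11, 12, 13}
Step 15: union(12, 0) -> already same set; set of 12 now {0, 2, 6, 7, 8, 9, 11, 12, 13}
Step 16: union(4, 11) -> merged; set of 4 now {0, 2, 4, 6, 7, 8, 9, 10, 11, 12, 13}
Step 17: union(7, 12) -> already same set; set of 7 now {0, 2, 4, 6, 7, 8, 9, 10, 11, 12, 13}
Step 18: union(12, 8) -> already same set; set of 12 now {0, 2, 4, 6, 7, 8, 9, 10, 11, 12, 13}
Step 19: union(3, 1) -> merged; set of 3 now {1, 3}
Step 20: union(13, 11) -> already same set; set of 13 now {0, 2, 4, 6, 7, 8, 9, 10, 11, 12, 13}
Component of 12: {0, 2, 4, 6, 7, 8, 9, 10, 11, 12, 13}

Answer: 0, 2, 4, 6, 7, 8, 9, 10, 11, 12, 13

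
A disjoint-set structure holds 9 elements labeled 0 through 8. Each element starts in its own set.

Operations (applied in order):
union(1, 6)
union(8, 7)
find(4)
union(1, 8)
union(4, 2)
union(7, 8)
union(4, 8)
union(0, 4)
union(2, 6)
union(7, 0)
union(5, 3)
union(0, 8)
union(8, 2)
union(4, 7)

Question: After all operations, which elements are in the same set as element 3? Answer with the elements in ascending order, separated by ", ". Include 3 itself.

Answer: 3, 5

Derivation:
Step 1: union(1, 6) -> merged; set of 1 now {1, 6}
Step 2: union(8, 7) -> merged; set of 8 now {7, 8}
Step 3: find(4) -> no change; set of 4 is {4}
Step 4: union(1, 8) -> merged; set of 1 now {1, 6, 7, 8}
Step 5: union(4, 2) -> merged; set of 4 now {2, 4}
Step 6: union(7, 8) -> already same set; set of 7 now {1, 6, 7, 8}
Step 7: union(4, 8) -> merged; set of 4 now {1, 2, 4, 6, 7, 8}
Step 8: union(0, 4) -> merged; set of 0 now {0, 1, 2, 4, 6, 7, 8}
Step 9: union(2, 6) -> already same set; set of 2 now {0, 1, 2, 4, 6, 7, 8}
Step 10: union(7, 0) -> already same set; set of 7 now {0, 1, 2, 4, 6, 7, 8}
Step 11: union(5, 3) -> merged; set of 5 now {3, 5}
Step 12: union(0, 8) -> already same set; set of 0 now {0, 1, 2, 4, 6, 7, 8}
Step 13: union(8, 2) -> already same set; set of 8 now {0, 1, 2, 4, 6, 7, 8}
Step 14: union(4, 7) -> already same set; set of 4 now {0, 1, 2, 4, 6, 7, 8}
Component of 3: {3, 5}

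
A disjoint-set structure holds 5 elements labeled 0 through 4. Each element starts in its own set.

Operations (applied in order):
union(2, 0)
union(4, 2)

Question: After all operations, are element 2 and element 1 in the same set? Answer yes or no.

Answer: no

Derivation:
Step 1: union(2, 0) -> merged; set of 2 now {0, 2}
Step 2: union(4, 2) -> merged; set of 4 now {0, 2, 4}
Set of 2: {0, 2, 4}; 1 is not a member.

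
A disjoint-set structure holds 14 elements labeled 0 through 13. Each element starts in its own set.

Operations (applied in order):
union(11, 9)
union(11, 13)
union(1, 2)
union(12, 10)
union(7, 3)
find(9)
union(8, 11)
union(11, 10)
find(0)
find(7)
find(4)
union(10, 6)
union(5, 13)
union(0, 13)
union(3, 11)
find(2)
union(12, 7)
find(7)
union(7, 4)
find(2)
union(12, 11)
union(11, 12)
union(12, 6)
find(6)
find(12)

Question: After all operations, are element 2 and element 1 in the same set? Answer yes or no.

Answer: yes

Derivation:
Step 1: union(11, 9) -> merged; set of 11 now {9, 11}
Step 2: union(11, 13) -> merged; set of 11 now {9, 11, 13}
Step 3: union(1, 2) -> merged; set of 1 now {1, 2}
Step 4: union(12, 10) -> merged; set of 12 now {10, 12}
Step 5: union(7, 3) -> merged; set of 7 now {3, 7}
Step 6: find(9) -> no change; set of 9 is {9, 11, 13}
Step 7: union(8, 11) -> merged; set of 8 now {8, 9, 11, 13}
Step 8: union(11, 10) -> merged; set of 11 now {8, 9, 10, 11, 12, 13}
Step 9: find(0) -> no change; set of 0 is {0}
Step 10: find(7) -> no change; set of 7 is {3, 7}
Step 11: find(4) -> no change; set of 4 is {4}
Step 12: union(10, 6) -> merged; set of 10 now {6, 8, 9, 10, 11, 12, 13}
Step 13: union(5, 13) -> merged; set of 5 now {5, 6, 8, 9, 10, 11, 12, 13}
Step 14: union(0, 13) -> merged; set of 0 now {0, 5, 6, 8, 9, 10, 11, 12, 13}
Step 15: union(3, 11) -> merged; set of 3 now {0, 3, 5, 6, 7, 8, 9, 10, 11, 12, 13}
Step 16: find(2) -> no change; set of 2 is {1, 2}
Step 17: union(12, 7) -> already same set; set of 12 now {0, 3, 5, 6, 7, 8, 9, 10, 11, 12, 13}
Step 18: find(7) -> no change; set of 7 is {0, 3, 5, 6, 7, 8, 9, 10, 11, 12, 13}
Step 19: union(7, 4) -> merged; set of 7 now {0, 3, 4, 5, 6, 7, 8, 9, 10, 11, 12, 13}
Step 20: find(2) -> no change; set of 2 is {1, 2}
Step 21: union(12, 11) -> already same set; set of 12 now {0, 3, 4, 5, 6, 7, 8, 9, 10, 11, 12, 13}
Step 22: union(11, 12) -> already same set; set of 11 now {0, 3, 4, 5, 6, 7, 8, 9, 10, 11, 12, 13}
Step 23: union(12, 6) -> already same set; set of 12 now {0, 3, 4, 5, 6, 7, 8, 9, 10, 11, 12, 13}
Step 24: find(6) -> no change; set of 6 is {0, 3, 4, 5, 6, 7, 8, 9, 10, 11, 12, 13}
Step 25: find(12) -> no change; set of 12 is {0, 3, 4, 5, 6, 7, 8, 9, 10, 11, 12, 13}
Set of 2: {1, 2}; 1 is a member.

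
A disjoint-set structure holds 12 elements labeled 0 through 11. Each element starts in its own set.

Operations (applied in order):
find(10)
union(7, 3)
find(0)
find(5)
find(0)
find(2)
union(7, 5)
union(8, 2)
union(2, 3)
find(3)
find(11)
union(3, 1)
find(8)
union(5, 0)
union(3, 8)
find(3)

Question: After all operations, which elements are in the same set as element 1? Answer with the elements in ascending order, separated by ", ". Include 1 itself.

Answer: 0, 1, 2, 3, 5, 7, 8

Derivation:
Step 1: find(10) -> no change; set of 10 is {10}
Step 2: union(7, 3) -> merged; set of 7 now {3, 7}
Step 3: find(0) -> no change; set of 0 is {0}
Step 4: find(5) -> no change; set of 5 is {5}
Step 5: find(0) -> no change; set of 0 is {0}
Step 6: find(2) -> no change; set of 2 is {2}
Step 7: union(7, 5) -> merged; set of 7 now {3, 5, 7}
Step 8: union(8, 2) -> merged; set of 8 now {2, 8}
Step 9: union(2, 3) -> merged; set of 2 now {2, 3, 5, 7, 8}
Step 10: find(3) -> no change; set of 3 is {2, 3, 5, 7, 8}
Step 11: find(11) -> no change; set of 11 is {11}
Step 12: union(3, 1) -> merged; set of 3 now {1, 2, 3, 5, 7, 8}
Step 13: find(8) -> no change; set of 8 is {1, 2, 3, 5, 7, 8}
Step 14: union(5, 0) -> merged; set of 5 now {0, 1, 2, 3, 5, 7, 8}
Step 15: union(3, 8) -> already same set; set of 3 now {0, 1, 2, 3, 5, 7, 8}
Step 16: find(3) -> no change; set of 3 is {0, 1, 2, 3, 5, 7, 8}
Component of 1: {0, 1, 2, 3, 5, 7, 8}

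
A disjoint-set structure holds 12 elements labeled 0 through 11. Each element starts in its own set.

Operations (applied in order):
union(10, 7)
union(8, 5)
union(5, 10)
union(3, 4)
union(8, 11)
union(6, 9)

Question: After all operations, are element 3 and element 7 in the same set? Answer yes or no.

Step 1: union(10, 7) -> merged; set of 10 now {7, 10}
Step 2: union(8, 5) -> merged; set of 8 now {5, 8}
Step 3: union(5, 10) -> merged; set of 5 now {5, 7, 8, 10}
Step 4: union(3, 4) -> merged; set of 3 now {3, 4}
Step 5: union(8, 11) -> merged; set of 8 now {5, 7, 8, 10, 11}
Step 6: union(6, 9) -> merged; set of 6 now {6, 9}
Set of 3: {3, 4}; 7 is not a member.

Answer: no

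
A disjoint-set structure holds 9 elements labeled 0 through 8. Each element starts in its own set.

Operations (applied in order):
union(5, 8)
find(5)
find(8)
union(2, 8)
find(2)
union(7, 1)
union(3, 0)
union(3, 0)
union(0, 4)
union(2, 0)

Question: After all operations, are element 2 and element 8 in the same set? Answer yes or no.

Answer: yes

Derivation:
Step 1: union(5, 8) -> merged; set of 5 now {5, 8}
Step 2: find(5) -> no change; set of 5 is {5, 8}
Step 3: find(8) -> no change; set of 8 is {5, 8}
Step 4: union(2, 8) -> merged; set of 2 now {2, 5, 8}
Step 5: find(2) -> no change; set of 2 is {2, 5, 8}
Step 6: union(7, 1) -> merged; set of 7 now {1, 7}
Step 7: union(3, 0) -> merged; set of 3 now {0, 3}
Step 8: union(3, 0) -> already same set; set of 3 now {0, 3}
Step 9: union(0, 4) -> merged; set of 0 now {0, 3, 4}
Step 10: union(2, 0) -> merged; set of 2 now {0, 2, 3, 4, 5, 8}
Set of 2: {0, 2, 3, 4, 5, 8}; 8 is a member.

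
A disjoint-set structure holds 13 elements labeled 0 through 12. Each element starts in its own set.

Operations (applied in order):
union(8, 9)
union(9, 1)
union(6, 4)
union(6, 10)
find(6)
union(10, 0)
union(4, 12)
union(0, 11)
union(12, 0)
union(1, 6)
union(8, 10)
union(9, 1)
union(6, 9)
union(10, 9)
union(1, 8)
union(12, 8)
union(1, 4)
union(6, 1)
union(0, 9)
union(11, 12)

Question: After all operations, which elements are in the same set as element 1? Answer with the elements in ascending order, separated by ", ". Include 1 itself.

Answer: 0, 1, 4, 6, 8, 9, 10, 11, 12

Derivation:
Step 1: union(8, 9) -> merged; set of 8 now {8, 9}
Step 2: union(9, 1) -> merged; set of 9 now {1, 8, 9}
Step 3: union(6, 4) -> merged; set of 6 now {4, 6}
Step 4: union(6, 10) -> merged; set of 6 now {4, 6, 10}
Step 5: find(6) -> no change; set of 6 is {4, 6, 10}
Step 6: union(10, 0) -> merged; set of 10 now {0, 4, 6, 10}
Step 7: union(4, 12) -> merged; set of 4 now {0, 4, 6, 10, 12}
Step 8: union(0, 11) -> merged; set of 0 now {0, 4, 6, 10, 11, 12}
Step 9: union(12, 0) -> already same set; set of 12 now {0, 4, 6, 10, 11, 12}
Step 10: union(1, 6) -> merged; set of 1 now {0, 1, 4, 6, 8, 9, 10, 11, 12}
Step 11: union(8, 10) -> already same set; set of 8 now {0, 1, 4, 6, 8, 9, 10, 11, 12}
Step 12: union(9, 1) -> already same set; set of 9 now {0, 1, 4, 6, 8, 9, 10, 11, 12}
Step 13: union(6, 9) -> already same set; set of 6 now {0, 1, 4, 6, 8, 9, 10, 11, 12}
Step 14: union(10, 9) -> already same set; set of 10 now {0, 1, 4, 6, 8, 9, 10, 11, 12}
Step 15: union(1, 8) -> already same set; set of 1 now {0, 1, 4, 6, 8, 9, 10, 11, 12}
Step 16: union(12, 8) -> already same set; set of 12 now {0, 1, 4, 6, 8, 9, 10, 11, 12}
Step 17: union(1, 4) -> already same set; set of 1 now {0, 1, 4, 6, 8, 9, 10, 11, 12}
Step 18: union(6, 1) -> already same set; set of 6 now {0, 1, 4, 6, 8, 9, 10, 11, 12}
Step 19: union(0, 9) -> already same set; set of 0 now {0, 1, 4, 6, 8, 9, 10, 11, 12}
Step 20: union(11, 12) -> already same set; set of 11 now {0, 1, 4, 6, 8, 9, 10, 11, 12}
Component of 1: {0, 1, 4, 6, 8, 9, 10, 11, 12}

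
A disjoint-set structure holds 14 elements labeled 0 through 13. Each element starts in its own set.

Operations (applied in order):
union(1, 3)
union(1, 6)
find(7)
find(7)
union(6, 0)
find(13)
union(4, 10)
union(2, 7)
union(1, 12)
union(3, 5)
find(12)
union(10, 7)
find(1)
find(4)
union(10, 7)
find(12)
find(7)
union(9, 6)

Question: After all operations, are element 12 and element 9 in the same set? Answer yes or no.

Answer: yes

Derivation:
Step 1: union(1, 3) -> merged; set of 1 now {1, 3}
Step 2: union(1, 6) -> merged; set of 1 now {1, 3, 6}
Step 3: find(7) -> no change; set of 7 is {7}
Step 4: find(7) -> no change; set of 7 is {7}
Step 5: union(6, 0) -> merged; set of 6 now {0, 1, 3, 6}
Step 6: find(13) -> no change; set of 13 is {13}
Step 7: union(4, 10) -> merged; set of 4 now {4, 10}
Step 8: union(2, 7) -> merged; set of 2 now {2, 7}
Step 9: union(1, 12) -> merged; set of 1 now {0, 1, 3, 6, 12}
Step 10: union(3, 5) -> merged; set of 3 now {0, 1, 3, 5, 6, 12}
Step 11: find(12) -> no change; set of 12 is {0, 1, 3, 5, 6, 12}
Step 12: union(10, 7) -> merged; set of 10 now {2, 4, 7, 10}
Step 13: find(1) -> no change; set of 1 is {0, 1, 3, 5, 6, 12}
Step 14: find(4) -> no change; set of 4 is {2, 4, 7, 10}
Step 15: union(10, 7) -> already same set; set of 10 now {2, 4, 7, 10}
Step 16: find(12) -> no change; set of 12 is {0, 1, 3, 5, 6, 12}
Step 17: find(7) -> no change; set of 7 is {2, 4, 7, 10}
Step 18: union(9, 6) -> merged; set of 9 now {0, 1, 3, 5, 6, 9, 12}
Set of 12: {0, 1, 3, 5, 6, 9, 12}; 9 is a member.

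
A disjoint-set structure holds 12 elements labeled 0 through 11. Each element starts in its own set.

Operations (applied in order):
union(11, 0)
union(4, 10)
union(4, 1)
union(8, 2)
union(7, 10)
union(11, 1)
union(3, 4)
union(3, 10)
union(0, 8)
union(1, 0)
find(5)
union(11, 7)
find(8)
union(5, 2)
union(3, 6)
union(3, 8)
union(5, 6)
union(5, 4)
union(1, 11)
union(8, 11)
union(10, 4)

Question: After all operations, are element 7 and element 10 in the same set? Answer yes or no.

Step 1: union(11, 0) -> merged; set of 11 now {0, 11}
Step 2: union(4, 10) -> merged; set of 4 now {4, 10}
Step 3: union(4, 1) -> merged; set of 4 now {1, 4, 10}
Step 4: union(8, 2) -> merged; set of 8 now {2, 8}
Step 5: union(7, 10) -> merged; set of 7 now {1, 4, 7, 10}
Step 6: union(11, 1) -> merged; set of 11 now {0, 1, 4, 7, 10, 11}
Step 7: union(3, 4) -> merged; set of 3 now {0, 1, 3, 4, 7, 10, 11}
Step 8: union(3, 10) -> already same set; set of 3 now {0, 1, 3, 4, 7, 10, 11}
Step 9: union(0, 8) -> merged; set of 0 now {0, 1, 2, 3, 4, 7, 8, 10, 11}
Step 10: union(1, 0) -> already same set; set of 1 now {0, 1, 2, 3, 4, 7, 8, 10, 11}
Step 11: find(5) -> no change; set of 5 is {5}
Step 12: union(11, 7) -> already same set; set of 11 now {0, 1, 2, 3, 4, 7, 8, 10, 11}
Step 13: find(8) -> no change; set of 8 is {0, 1, 2, 3, 4, 7, 8, 10, 11}
Step 14: union(5, 2) -> merged; set of 5 now {0, 1, 2, 3, 4, 5, 7, 8, 10, 11}
Step 15: union(3, 6) -> merged; set of 3 now {0, 1, 2, 3, 4, 5, 6, 7, 8, 10, 11}
Step 16: union(3, 8) -> already same set; set of 3 now {0, 1, 2, 3, 4, 5, 6, 7, 8, 10, 11}
Step 17: union(5, 6) -> already same set; set of 5 now {0, 1, 2, 3, 4, 5, 6, 7, 8, 10, 11}
Step 18: union(5, 4) -> already same set; set of 5 now {0, 1, 2, 3, 4, 5, 6, 7, 8, 10, 11}
Step 19: union(1, 11) -> already same set; set of 1 now {0, 1, 2, 3, 4, 5, 6, 7, 8, 10, 11}
Step 20: union(8, 11) -> already same set; set of 8 now {0, 1, 2, 3, 4, 5, 6, 7, 8, 10, 11}
Step 21: union(10, 4) -> already same set; set of 10 now {0, 1, 2, 3, 4, 5, 6, 7, 8, 10, 11}
Set of 7: {0, 1, 2, 3, 4, 5, 6, 7, 8, 10, 11}; 10 is a member.

Answer: yes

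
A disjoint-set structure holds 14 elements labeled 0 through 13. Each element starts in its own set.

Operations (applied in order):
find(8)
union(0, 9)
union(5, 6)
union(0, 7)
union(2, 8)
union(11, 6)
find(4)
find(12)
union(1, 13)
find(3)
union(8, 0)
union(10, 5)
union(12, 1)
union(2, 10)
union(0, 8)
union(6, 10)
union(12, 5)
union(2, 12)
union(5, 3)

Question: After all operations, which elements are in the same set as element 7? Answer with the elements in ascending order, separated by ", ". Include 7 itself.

Answer: 0, 1, 2, 3, 5, 6, 7, 8, 9, 10, 11, 12, 13

Derivation:
Step 1: find(8) -> no change; set of 8 is {8}
Step 2: union(0, 9) -> merged; set of 0 now {0, 9}
Step 3: union(5, 6) -> merged; set of 5 now {5, 6}
Step 4: union(0, 7) -> merged; set of 0 now {0, 7, 9}
Step 5: union(2, 8) -> merged; set of 2 now {2, 8}
Step 6: union(11, 6) -> merged; set of 11 now {5, 6, 11}
Step 7: find(4) -> no change; set of 4 is {4}
Step 8: find(12) -> no change; set of 12 is {12}
Step 9: union(1, 13) -> merged; set of 1 now {1, 13}
Step 10: find(3) -> no change; set of 3 is {3}
Step 11: union(8, 0) -> merged; set of 8 now {0, 2, 7, 8, 9}
Step 12: union(10, 5) -> merged; set of 10 now {5, 6, 10, 11}
Step 13: union(12, 1) -> merged; set of 12 now {1, 12, 13}
Step 14: union(2, 10) -> merged; set of 2 now {0, 2, 5, 6, 7, 8, 9, 10, 11}
Step 15: union(0, 8) -> already same set; set of 0 now {0, 2, 5, 6, 7, 8, 9, 10, 11}
Step 16: union(6, 10) -> already same set; set of 6 now {0, 2, 5, 6, 7, 8, 9, 10, 11}
Step 17: union(12, 5) -> merged; set of 12 now {0, 1, 2, 5, 6, 7, 8, 9, 10, 11, 12, 13}
Step 18: union(2, 12) -> already same set; set of 2 now {0, 1, 2, 5, 6, 7, 8, 9, 10, 11, 12, 13}
Step 19: union(5, 3) -> merged; set of 5 now {0, 1, 2, 3, 5, 6, 7, 8, 9, 10, 11, 12, 13}
Component of 7: {0, 1, 2, 3, 5, 6, 7, 8, 9, 10, 11, 12, 13}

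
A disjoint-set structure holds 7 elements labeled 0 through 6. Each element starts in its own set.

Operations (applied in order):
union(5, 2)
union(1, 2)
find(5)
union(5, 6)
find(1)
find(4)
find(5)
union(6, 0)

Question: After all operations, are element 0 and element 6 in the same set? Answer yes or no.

Step 1: union(5, 2) -> merged; set of 5 now {2, 5}
Step 2: union(1, 2) -> merged; set of 1 now {1, 2, 5}
Step 3: find(5) -> no change; set of 5 is {1, 2, 5}
Step 4: union(5, 6) -> merged; set of 5 now {1, 2, 5, 6}
Step 5: find(1) -> no change; set of 1 is {1, 2, 5, 6}
Step 6: find(4) -> no change; set of 4 is {4}
Step 7: find(5) -> no change; set of 5 is {1, 2, 5, 6}
Step 8: union(6, 0) -> merged; set of 6 now {0, 1, 2, 5, 6}
Set of 0: {0, 1, 2, 5, 6}; 6 is a member.

Answer: yes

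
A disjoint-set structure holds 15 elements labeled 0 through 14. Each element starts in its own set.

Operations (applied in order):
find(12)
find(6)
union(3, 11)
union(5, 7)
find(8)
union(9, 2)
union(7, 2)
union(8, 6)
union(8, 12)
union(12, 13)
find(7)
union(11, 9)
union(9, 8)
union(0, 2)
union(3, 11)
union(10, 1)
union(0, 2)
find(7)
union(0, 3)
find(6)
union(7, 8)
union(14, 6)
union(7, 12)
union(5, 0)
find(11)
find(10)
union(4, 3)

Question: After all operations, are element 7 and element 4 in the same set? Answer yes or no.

Step 1: find(12) -> no change; set of 12 is {12}
Step 2: find(6) -> no change; set of 6 is {6}
Step 3: union(3, 11) -> merged; set of 3 now {3, 11}
Step 4: union(5, 7) -> merged; set of 5 now {5, 7}
Step 5: find(8) -> no change; set of 8 is {8}
Step 6: union(9, 2) -> merged; set of 9 now {2, 9}
Step 7: union(7, 2) -> merged; set of 7 now {2, 5, 7, 9}
Step 8: union(8, 6) -> merged; set of 8 now {6, 8}
Step 9: union(8, 12) -> merged; set of 8 now {6, 8, 12}
Step 10: union(12, 13) -> merged; set of 12 now {6, 8, 12, 13}
Step 11: find(7) -> no change; set of 7 is {2, 5, 7, 9}
Step 12: union(11, 9) -> merged; set of 11 now {2, 3, 5, 7, 9, 11}
Step 13: union(9, 8) -> merged; set of 9 now {2, 3, 5, 6, 7, 8, 9, 11, 12, 13}
Step 14: union(0, 2) -> merged; set of 0 now {0, 2, 3, 5, 6, 7, 8, 9, 11, 12, 13}
Step 15: union(3, 11) -> already same set; set of 3 now {0, 2, 3, 5, 6, 7, 8, 9, 11, 12, 13}
Step 16: union(10, 1) -> merged; set of 10 now {1, 10}
Step 17: union(0, 2) -> already same set; set of 0 now {0, 2, 3, 5, 6, 7, 8, 9, 11, 12, 13}
Step 18: find(7) -> no change; set of 7 is {0, 2, 3, 5, 6, 7, 8, 9, 11, 12, 13}
Step 19: union(0, 3) -> already same set; set of 0 now {0, 2, 3, 5, 6, 7, 8, 9, 11, 12, 13}
Step 20: find(6) -> no change; set of 6 is {0, 2, 3, 5, 6, 7, 8, 9, 11, 12, 13}
Step 21: union(7, 8) -> already same set; set of 7 now {0, 2, 3, 5, 6, 7, 8, 9, 11, 12, 13}
Step 22: union(14, 6) -> merged; set of 14 now {0, 2, 3, 5, 6, 7, 8, 9, 11, 12, 13, 14}
Step 23: union(7, 12) -> already same set; set of 7 now {0, 2, 3, 5, 6, 7, 8, 9, 11, 12, 13, 14}
Step 24: union(5, 0) -> already same set; set of 5 now {0, 2, 3, 5, 6, 7, 8, 9, 11, 12, 13, 14}
Step 25: find(11) -> no change; set of 11 is {0, 2, 3, 5, 6, 7, 8, 9, 11, 12, 13, 14}
Step 26: find(10) -> no change; set of 10 is {1, 10}
Step 27: union(4, 3) -> merged; set of 4 now {0, 2, 3, 4, 5, 6, 7, 8, 9, 11, 12, 13, 14}
Set of 7: {0, 2, 3, 4, 5, 6, 7, 8, 9, 11, 12, 13, 14}; 4 is a member.

Answer: yes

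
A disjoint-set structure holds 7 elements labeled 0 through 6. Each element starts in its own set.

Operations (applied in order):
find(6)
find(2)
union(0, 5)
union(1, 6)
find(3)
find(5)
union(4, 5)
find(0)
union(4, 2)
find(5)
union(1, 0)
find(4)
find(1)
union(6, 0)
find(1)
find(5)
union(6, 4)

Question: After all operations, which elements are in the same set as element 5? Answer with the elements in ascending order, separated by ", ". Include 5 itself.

Answer: 0, 1, 2, 4, 5, 6

Derivation:
Step 1: find(6) -> no change; set of 6 is {6}
Step 2: find(2) -> no change; set of 2 is {2}
Step 3: union(0, 5) -> merged; set of 0 now {0, 5}
Step 4: union(1, 6) -> merged; set of 1 now {1, 6}
Step 5: find(3) -> no change; set of 3 is {3}
Step 6: find(5) -> no change; set of 5 is {0, 5}
Step 7: union(4, 5) -> merged; set of 4 now {0, 4, 5}
Step 8: find(0) -> no change; set of 0 is {0, 4, 5}
Step 9: union(4, 2) -> merged; set of 4 now {0, 2, 4, 5}
Step 10: find(5) -> no change; set of 5 is {0, 2, 4, 5}
Step 11: union(1, 0) -> merged; set of 1 now {0, 1, 2, 4, 5, 6}
Step 12: find(4) -> no change; set of 4 is {0, 1, 2, 4, 5, 6}
Step 13: find(1) -> no change; set of 1 is {0, 1, 2, 4, 5, 6}
Step 14: union(6, 0) -> already same set; set of 6 now {0, 1, 2, 4, 5, 6}
Step 15: find(1) -> no change; set of 1 is {0, 1, 2, 4, 5, 6}
Step 16: find(5) -> no change; set of 5 is {0, 1, 2, 4, 5, 6}
Step 17: union(6, 4) -> already same set; set of 6 now {0, 1, 2, 4, 5, 6}
Component of 5: {0, 1, 2, 4, 5, 6}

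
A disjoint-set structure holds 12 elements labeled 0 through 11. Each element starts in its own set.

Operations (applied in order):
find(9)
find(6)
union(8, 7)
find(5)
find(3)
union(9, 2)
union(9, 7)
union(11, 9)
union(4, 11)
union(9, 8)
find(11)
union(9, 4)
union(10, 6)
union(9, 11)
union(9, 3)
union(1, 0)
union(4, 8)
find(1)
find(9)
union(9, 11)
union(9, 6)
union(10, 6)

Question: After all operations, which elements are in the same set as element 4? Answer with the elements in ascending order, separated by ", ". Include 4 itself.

Step 1: find(9) -> no change; set of 9 is {9}
Step 2: find(6) -> no change; set of 6 is {6}
Step 3: union(8, 7) -> merged; set of 8 now {7, 8}
Step 4: find(5) -> no change; set of 5 is {5}
Step 5: find(3) -> no change; set of 3 is {3}
Step 6: union(9, 2) -> merged; set of 9 now {2, 9}
Step 7: union(9, 7) -> merged; set of 9 now {2, 7, 8, 9}
Step 8: union(11, 9) -> merged; set of 11 now {2, 7, 8, 9, 11}
Step 9: union(4, 11) -> merged; set of 4 now {2, 4, 7, 8, 9, 11}
Step 10: union(9, 8) -> already same set; set of 9 now {2, 4, 7, 8, 9, 11}
Step 11: find(11) -> no change; set of 11 is {2, 4, 7, 8, 9, 11}
Step 12: union(9, 4) -> already same set; set of 9 now {2, 4, 7, 8, 9, 11}
Step 13: union(10, 6) -> merged; set of 10 now {6, 10}
Step 14: union(9, 11) -> already same set; set of 9 now {2, 4, 7, 8, 9, 11}
Step 15: union(9, 3) -> merged; set of 9 now {2, 3, 4, 7, 8, 9, 11}
Step 16: union(1, 0) -> merged; set of 1 now {0, 1}
Step 17: union(4, 8) -> already same set; set of 4 now {2, 3, 4, 7, 8, 9, 11}
Step 18: find(1) -> no change; set of 1 is {0, 1}
Step 19: find(9) -> no change; set of 9 is {2, 3, 4, 7, 8, 9, 11}
Step 20: union(9, 11) -> already same set; set of 9 now {2, 3, 4, 7, 8, 9, 11}
Step 21: union(9, 6) -> merged; set of 9 now {2, 3, 4, 6, 7, 8, 9, 10, 11}
Step 22: union(10, 6) -> already same set; set of 10 now {2, 3, 4, 6, 7, 8, 9, 10, 11}
Component of 4: {2, 3, 4, 6, 7, 8, 9, 10, 11}

Answer: 2, 3, 4, 6, 7, 8, 9, 10, 11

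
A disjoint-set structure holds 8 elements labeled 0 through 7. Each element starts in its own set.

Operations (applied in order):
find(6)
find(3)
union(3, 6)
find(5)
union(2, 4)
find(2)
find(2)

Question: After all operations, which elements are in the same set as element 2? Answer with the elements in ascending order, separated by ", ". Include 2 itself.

Answer: 2, 4

Derivation:
Step 1: find(6) -> no change; set of 6 is {6}
Step 2: find(3) -> no change; set of 3 is {3}
Step 3: union(3, 6) -> merged; set of 3 now {3, 6}
Step 4: find(5) -> no change; set of 5 is {5}
Step 5: union(2, 4) -> merged; set of 2 now {2, 4}
Step 6: find(2) -> no change; set of 2 is {2, 4}
Step 7: find(2) -> no change; set of 2 is {2, 4}
Component of 2: {2, 4}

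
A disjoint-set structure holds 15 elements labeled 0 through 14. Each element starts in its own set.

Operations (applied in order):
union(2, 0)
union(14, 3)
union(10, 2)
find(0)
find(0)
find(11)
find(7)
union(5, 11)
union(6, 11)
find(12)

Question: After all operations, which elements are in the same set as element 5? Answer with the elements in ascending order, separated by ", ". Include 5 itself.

Answer: 5, 6, 11

Derivation:
Step 1: union(2, 0) -> merged; set of 2 now {0, 2}
Step 2: union(14, 3) -> merged; set of 14 now {3, 14}
Step 3: union(10, 2) -> merged; set of 10 now {0, 2, 10}
Step 4: find(0) -> no change; set of 0 is {0, 2, 10}
Step 5: find(0) -> no change; set of 0 is {0, 2, 10}
Step 6: find(11) -> no change; set of 11 is {11}
Step 7: find(7) -> no change; set of 7 is {7}
Step 8: union(5, 11) -> merged; set of 5 now {5, 11}
Step 9: union(6, 11) -> merged; set of 6 now {5, 6, 11}
Step 10: find(12) -> no change; set of 12 is {12}
Component of 5: {5, 6, 11}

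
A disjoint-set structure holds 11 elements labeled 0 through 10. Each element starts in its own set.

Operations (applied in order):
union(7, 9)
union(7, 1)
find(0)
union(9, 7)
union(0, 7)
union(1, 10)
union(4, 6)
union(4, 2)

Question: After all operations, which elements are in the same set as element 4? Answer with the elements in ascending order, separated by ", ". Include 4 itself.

Step 1: union(7, 9) -> merged; set of 7 now {7, 9}
Step 2: union(7, 1) -> merged; set of 7 now {1, 7, 9}
Step 3: find(0) -> no change; set of 0 is {0}
Step 4: union(9, 7) -> already same set; set of 9 now {1, 7, 9}
Step 5: union(0, 7) -> merged; set of 0 now {0, 1, 7, 9}
Step 6: union(1, 10) -> merged; set of 1 now {0, 1, 7, 9, 10}
Step 7: union(4, 6) -> merged; set of 4 now {4, 6}
Step 8: union(4, 2) -> merged; set of 4 now {2, 4, 6}
Component of 4: {2, 4, 6}

Answer: 2, 4, 6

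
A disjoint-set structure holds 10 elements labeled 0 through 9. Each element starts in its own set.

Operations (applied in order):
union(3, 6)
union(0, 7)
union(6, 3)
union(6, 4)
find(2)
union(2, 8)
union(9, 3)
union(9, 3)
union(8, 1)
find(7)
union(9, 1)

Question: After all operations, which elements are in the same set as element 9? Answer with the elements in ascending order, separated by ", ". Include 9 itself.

Step 1: union(3, 6) -> merged; set of 3 now {3, 6}
Step 2: union(0, 7) -> merged; set of 0 now {0, 7}
Step 3: union(6, 3) -> already same set; set of 6 now {3, 6}
Step 4: union(6, 4) -> merged; set of 6 now {3, 4, 6}
Step 5: find(2) -> no change; set of 2 is {2}
Step 6: union(2, 8) -> merged; set of 2 now {2, 8}
Step 7: union(9, 3) -> merged; set of 9 now {3, 4, 6, 9}
Step 8: union(9, 3) -> already same set; set of 9 now {3, 4, 6, 9}
Step 9: union(8, 1) -> merged; set of 8 now {1, 2, 8}
Step 10: find(7) -> no change; set of 7 is {0, 7}
Step 11: union(9, 1) -> merged; set of 9 now {1, 2, 3, 4, 6, 8, 9}
Component of 9: {1, 2, 3, 4, 6, 8, 9}

Answer: 1, 2, 3, 4, 6, 8, 9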